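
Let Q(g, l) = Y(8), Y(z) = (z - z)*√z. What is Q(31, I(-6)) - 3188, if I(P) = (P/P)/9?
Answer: -3188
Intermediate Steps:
Y(z) = 0 (Y(z) = 0*√z = 0)
I(P) = ⅑ (I(P) = 1*(⅑) = ⅑)
Q(g, l) = 0
Q(31, I(-6)) - 3188 = 0 - 3188 = -3188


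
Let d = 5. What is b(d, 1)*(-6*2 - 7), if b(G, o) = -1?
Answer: 19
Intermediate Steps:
b(d, 1)*(-6*2 - 7) = -(-6*2 - 7) = -(-12 - 7) = -1*(-19) = 19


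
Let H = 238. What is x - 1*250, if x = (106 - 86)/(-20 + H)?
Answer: -27240/109 ≈ -249.91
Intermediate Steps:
x = 10/109 (x = (106 - 86)/(-20 + 238) = 20/218 = 20*(1/218) = 10/109 ≈ 0.091743)
x - 1*250 = 10/109 - 1*250 = 10/109 - 250 = -27240/109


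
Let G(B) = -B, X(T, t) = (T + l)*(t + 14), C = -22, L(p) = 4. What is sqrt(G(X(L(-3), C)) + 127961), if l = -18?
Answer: sqrt(127849) ≈ 357.56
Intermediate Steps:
X(T, t) = (-18 + T)*(14 + t) (X(T, t) = (T - 18)*(t + 14) = (-18 + T)*(14 + t))
sqrt(G(X(L(-3), C)) + 127961) = sqrt(-(-252 - 18*(-22) + 14*4 + 4*(-22)) + 127961) = sqrt(-(-252 + 396 + 56 - 88) + 127961) = sqrt(-1*112 + 127961) = sqrt(-112 + 127961) = sqrt(127849)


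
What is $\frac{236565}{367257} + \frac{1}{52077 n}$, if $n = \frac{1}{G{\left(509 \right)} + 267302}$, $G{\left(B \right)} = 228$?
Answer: $\frac{36857286905}{6375214263} \approx 5.7813$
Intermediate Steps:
$n = \frac{1}{267530}$ ($n = \frac{1}{228 + 267302} = \frac{1}{267530} \approx 3.7379 \cdot 10^{-6}$)
$\frac{236565}{367257} + \frac{1}{52077 n} = \frac{236565}{367257} + \frac{\frac{1}{\frac{1}{267530}}}{52077} = 236565 \cdot \frac{1}{367257} + \frac{1}{52077} \cdot 267530 = \frac{78855}{122419} + \frac{267530}{52077} = \frac{36857286905}{6375214263}$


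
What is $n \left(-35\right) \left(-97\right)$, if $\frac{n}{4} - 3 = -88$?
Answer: $-1154300$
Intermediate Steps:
$n = -340$ ($n = 12 + 4 \left(-88\right) = 12 - 352 = -340$)
$n \left(-35\right) \left(-97\right) = \left(-340\right) \left(-35\right) \left(-97\right) = 11900 \left(-97\right) = -1154300$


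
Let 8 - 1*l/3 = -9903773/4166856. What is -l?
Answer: -43238621/1388952 ≈ -31.130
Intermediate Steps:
l = 43238621/1388952 (l = 24 - (-29711319)/4166856 = 24 - 3*(-9903773/4166856) = 24 + 9903773/1388952 = 43238621/1388952 ≈ 31.130)
-l = -1*43238621/1388952 = -43238621/1388952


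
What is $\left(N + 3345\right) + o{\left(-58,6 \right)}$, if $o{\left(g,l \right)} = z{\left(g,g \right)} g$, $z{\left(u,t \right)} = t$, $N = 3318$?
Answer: $10027$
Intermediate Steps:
$o{\left(g,l \right)} = g^{2}$ ($o{\left(g,l \right)} = g g = g^{2}$)
$\left(N + 3345\right) + o{\left(-58,6 \right)} = \left(3318 + 3345\right) + \left(-58\right)^{2} = 6663 + 3364 = 10027$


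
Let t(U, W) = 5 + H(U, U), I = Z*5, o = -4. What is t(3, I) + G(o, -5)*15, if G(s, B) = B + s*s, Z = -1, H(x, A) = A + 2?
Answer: 175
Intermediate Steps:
H(x, A) = 2 + A
G(s, B) = B + s²
I = -5 (I = -1*5 = -5)
t(U, W) = 7 + U (t(U, W) = 5 + (2 + U) = 7 + U)
t(3, I) + G(o, -5)*15 = (7 + 3) + (-5 + (-4)²)*15 = 10 + (-5 + 16)*15 = 10 + 11*15 = 10 + 165 = 175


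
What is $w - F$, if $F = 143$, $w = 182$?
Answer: $39$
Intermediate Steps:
$w - F = 182 - 143 = 39$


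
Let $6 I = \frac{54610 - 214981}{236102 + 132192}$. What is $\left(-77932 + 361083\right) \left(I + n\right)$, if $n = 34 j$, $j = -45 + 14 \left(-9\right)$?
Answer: $- \frac{1212615702176439}{736588} \approx -1.6463 \cdot 10^{9}$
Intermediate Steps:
$I = - \frac{53457}{736588}$ ($I = \frac{\left(54610 - 214981\right) \frac{1}{236102 + 132192}}{6} = \frac{\left(-160371\right) \frac{1}{368294}}{6} = \frac{1}{6} \left(- \frac{160371}{368294}\right) = - \frac{53457}{736588} \approx -0.072574$)
$j = -171$ ($j = -45 - 126 = -171$)
$n = -5814$ ($n = 34 \left(-171\right) = -5814$)
$\left(-77932 + 361083\right) \left(I + n\right) = \left(-77932 + 361083\right) \left(- \frac{53457}{736588} - 5814\right) = 283151 \left(- \frac{4282576089}{736588}\right) = - \frac{1212615702176439}{736588}$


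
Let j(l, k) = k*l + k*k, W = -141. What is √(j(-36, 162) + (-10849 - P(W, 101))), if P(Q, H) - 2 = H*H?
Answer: 8*I*√10 ≈ 25.298*I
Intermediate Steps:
j(l, k) = k² + k*l (j(l, k) = k*l + k² = k² + k*l)
P(Q, H) = 2 + H² (P(Q, H) = 2 + H*H = 2 + H²)
√(j(-36, 162) + (-10849 - P(W, 101))) = √(162*(162 - 36) + (-10849 - (2 + 101²))) = √(162*126 + (-10849 - (2 + 10201))) = √(20412 + (-10849 - 1*10203)) = √(20412 + (-10849 - 10203)) = √(20412 - 21052) = √(-640) = 8*I*√10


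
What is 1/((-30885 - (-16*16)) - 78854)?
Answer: -1/109483 ≈ -9.1338e-6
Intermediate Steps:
1/((-30885 - (-16*16)) - 78854) = 1/((-30885 - (-256)) - 78854) = 1/((-30885 - 1*(-256)) - 78854) = 1/((-30885 + 256) - 78854) = 1/(-30629 - 78854) = 1/(-109483) = -1/109483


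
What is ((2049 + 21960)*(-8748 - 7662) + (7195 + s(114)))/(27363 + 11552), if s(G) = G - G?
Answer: -78796099/7783 ≈ -10124.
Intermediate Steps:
s(G) = 0
((2049 + 21960)*(-8748 - 7662) + (7195 + s(114)))/(27363 + 11552) = ((2049 + 21960)*(-8748 - 7662) + (7195 + 0))/(27363 + 11552) = (24009*(-16410) + 7195)/38915 = (-393987690 + 7195)*(1/38915) = -393980495*1/38915 = -78796099/7783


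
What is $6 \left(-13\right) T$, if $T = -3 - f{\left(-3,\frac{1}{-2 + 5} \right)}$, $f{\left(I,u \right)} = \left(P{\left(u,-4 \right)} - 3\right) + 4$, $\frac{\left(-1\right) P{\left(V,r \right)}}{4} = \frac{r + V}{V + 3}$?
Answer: $\frac{3276}{5} \approx 655.2$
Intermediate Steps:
$P{\left(V,r \right)} = - \frac{4 \left(V + r\right)}{3 + V}$ ($P{\left(V,r \right)} = - 4 \frac{r + V}{V + 3} = - 4 \frac{V + r}{3 + V} = - \frac{4 \left(V + r\right)}{3 + V}$)
$f{\left(I,u \right)} = 1 + \frac{4 \left(4 - u\right)}{3 + u}$ ($f{\left(I,u \right)} = \left(\frac{4 \left(- u - -4\right)}{3 + u} - 3\right) + 4 = \left(\frac{4 \left(- u + 4\right)}{3 + u} - 3\right) + 4 = \left(\frac{4 \left(4 - u\right)}{3 + u} - 3\right) + 4 = \left(-3 + \frac{4 \left(4 - u\right)}{3 + u}\right) + 4 = 1 + \frac{4 \left(4 - u\right)}{3 + u}$)
$T = - \frac{42}{5}$ ($T = -3 - \frac{19 - \frac{3}{-2 + 5}}{3 + \frac{1}{-2 + 5}} = -3 - \frac{19 - \frac{3}{3}}{3 + \frac{1}{3}} = -3 - \frac{19 - 1}{3 + \frac{1}{3}} = -3 - \frac{19 - 1}{\frac{10}{3}} = -3 - \frac{3}{10} \cdot 18 = -3 - \frac{27}{5} = - \frac{42}{5} \approx -8.4$)
$6 \left(-13\right) T = 6 \left(-13\right) \left(- \frac{42}{5}\right) = \left(-78\right) \left(- \frac{42}{5}\right) = \frac{3276}{5}$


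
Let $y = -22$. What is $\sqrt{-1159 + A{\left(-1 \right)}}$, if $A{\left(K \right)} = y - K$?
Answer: $2 i \sqrt{295} \approx 34.351 i$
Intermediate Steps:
$A{\left(K \right)} = -22 - K$
$\sqrt{-1159 + A{\left(-1 \right)}} = \sqrt{-1159 - 21} = \sqrt{-1180} = 2 i \sqrt{295}$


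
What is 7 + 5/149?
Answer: 1048/149 ≈ 7.0336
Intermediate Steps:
7 + 5/149 = 1048/149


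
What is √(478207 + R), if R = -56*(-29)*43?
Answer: √548039 ≈ 740.30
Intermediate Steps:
R = 69832 (R = 1624*43 = 69832)
√(478207 + R) = √(478207 + 69832) = √548039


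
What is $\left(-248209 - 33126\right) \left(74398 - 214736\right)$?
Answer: $39481991230$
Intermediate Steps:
$\left(-248209 - 33126\right) \left(74398 - 214736\right) = \left(-281335\right) \left(-140338\right) = 39481991230$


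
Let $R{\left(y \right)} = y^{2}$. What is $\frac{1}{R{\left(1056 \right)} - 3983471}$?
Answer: $- \frac{1}{2868335} \approx -3.4863 \cdot 10^{-7}$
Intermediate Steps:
$\frac{1}{R{\left(1056 \right)} - 3983471} = \frac{1}{1056^{2} - 3983471} = \frac{1}{1115136 - 3983471} = \frac{1}{-2868335} = - \frac{1}{2868335}$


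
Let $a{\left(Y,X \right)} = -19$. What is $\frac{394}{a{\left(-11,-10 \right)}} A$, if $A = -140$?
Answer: $\frac{55160}{19} \approx 2903.2$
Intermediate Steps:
$\frac{394}{a{\left(-11,-10 \right)}} A = \frac{394}{-19} \left(-140\right) = 394 \left(- \frac{1}{19}\right) \left(-140\right) = \left(- \frac{394}{19}\right) \left(-140\right) = \frac{55160}{19}$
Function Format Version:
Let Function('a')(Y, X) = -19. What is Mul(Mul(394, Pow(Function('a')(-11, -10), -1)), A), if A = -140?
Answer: Rational(55160, 19) ≈ 2903.2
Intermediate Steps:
Mul(Mul(394, Pow(Function('a')(-11, -10), -1)), A) = Mul(Mul(394, Pow(-19, -1)), -140) = Mul(Mul(394, Rational(-1, 19)), -140) = Mul(Rational(-394, 19), -140) = Rational(55160, 19)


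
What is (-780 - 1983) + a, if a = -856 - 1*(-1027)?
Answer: -2592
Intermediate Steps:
a = 171 (a = -856 + 1027 = 171)
(-780 - 1983) + a = (-780 - 1983) + 171 = -2763 + 171 = -2592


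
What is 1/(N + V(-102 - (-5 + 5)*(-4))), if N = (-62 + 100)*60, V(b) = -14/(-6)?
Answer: 3/6847 ≈ 0.00043815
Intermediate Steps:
V(b) = 7/3 (V(b) = -14*(-⅙) = 7/3)
N = 2280 (N = 38*60 = 2280)
1/(N + V(-102 - (-5 + 5)*(-4))) = 1/(2280 + 7/3) = 1/(6847/3) = 3/6847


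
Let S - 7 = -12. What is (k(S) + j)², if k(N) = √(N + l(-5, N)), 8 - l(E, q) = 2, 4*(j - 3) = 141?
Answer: 24649/16 ≈ 1540.6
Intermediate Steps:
j = 153/4 (j = 3 + (¼)*141 = 3 + 141/4 = 153/4 ≈ 38.250)
S = -5 (S = 7 - 12 = -5)
l(E, q) = 6 (l(E, q) = 8 - 1*2 = 8 - 2 = 6)
k(N) = √(6 + N) (k(N) = √(N + 6) = √(6 + N))
(k(S) + j)² = (√(6 - 5) + 153/4)² = (√1 + 153/4)² = (1 + 153/4)² = (157/4)² = 24649/16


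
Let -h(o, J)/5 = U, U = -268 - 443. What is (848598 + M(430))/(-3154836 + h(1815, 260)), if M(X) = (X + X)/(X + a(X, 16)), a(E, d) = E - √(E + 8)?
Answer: -313626067238/1164653583261 - 430*√438/1164653583261 ≈ -0.26929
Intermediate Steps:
a(E, d) = E - √(8 + E)
U = -711
h(o, J) = 3555 (h(o, J) = -5*(-711) = 3555)
M(X) = 2*X/(-√(8 + X) + 2*X) (M(X) = (X + X)/(X + (X - √(8 + X))) = (2*X)/(-√(8 + X) + 2*X) = 2*X/(-√(8 + X) + 2*X))
(848598 + M(430))/(-3154836 + h(1815, 260)) = (848598 + 2*430/(-√(8 + 430) + 2*430))/(-3154836 + 3555) = (848598 + 2*430/(-√438 + 860))/(-3151281) = (848598 + 2*430/(860 - √438))*(-1/3151281) = (848598 + 860/(860 - √438))*(-1/3151281) = -282866/1050427 - 860/(3151281*(860 - √438))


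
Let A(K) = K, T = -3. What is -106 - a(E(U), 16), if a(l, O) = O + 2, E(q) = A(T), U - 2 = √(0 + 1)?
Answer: -124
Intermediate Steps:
U = 3 (U = 2 + √(0 + 1) = 2 + √1 = 2 + 1 = 3)
E(q) = -3
a(l, O) = 2 + O
-106 - a(E(U), 16) = -106 - (2 + 16) = -106 - 1*18 = -106 - 18 = -124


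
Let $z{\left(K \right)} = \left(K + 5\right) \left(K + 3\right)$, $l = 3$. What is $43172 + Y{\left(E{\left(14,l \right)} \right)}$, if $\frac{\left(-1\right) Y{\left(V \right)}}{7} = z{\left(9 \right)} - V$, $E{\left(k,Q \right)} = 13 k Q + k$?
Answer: $45916$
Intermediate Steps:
$z{\left(K \right)} = \left(3 + K\right) \left(5 + K\right)$ ($z{\left(K \right)} = \left(5 + K\right) \left(3 + K\right) = \left(3 + K\right) \left(5 + K\right)$)
$E{\left(k,Q \right)} = k + 13 Q k$ ($E{\left(k,Q \right)} = 13 Q k + k = k + 13 Q k$)
$Y{\left(V \right)} = -1176 + 7 V$ ($Y{\left(V \right)} = - 7 \left(\left(15 + 9^{2} + 8 \cdot 9\right) - V\right) = - 7 \left(\left(15 + 81 + 72\right) - V\right) = - 7 \left(168 - V\right) = -1176 + 7 V$)
$43172 + Y{\left(E{\left(14,l \right)} \right)} = 43172 - \left(1176 - 7 \cdot 14 \left(1 + 13 \cdot 3\right)\right) = 43172 - \left(1176 - 7 \cdot 14 \left(1 + 39\right)\right) = 43172 - \left(1176 - 7 \cdot 14 \cdot 40\right) = 43172 + \left(-1176 + 7 \cdot 560\right) = 43172 + \left(-1176 + 3920\right) = 43172 + 2744 = 45916$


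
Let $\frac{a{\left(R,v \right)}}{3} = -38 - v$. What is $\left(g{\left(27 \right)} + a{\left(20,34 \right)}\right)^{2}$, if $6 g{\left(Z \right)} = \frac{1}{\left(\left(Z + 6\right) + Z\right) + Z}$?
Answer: $\frac{12712788001}{272484} \approx 46655.0$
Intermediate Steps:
$a{\left(R,v \right)} = -114 - 3 v$ ($a{\left(R,v \right)} = 3 \left(-38 - v\right) = -114 - 3 v$)
$g{\left(Z \right)} = \frac{1}{6 \left(6 + 3 Z\right)}$ ($g{\left(Z \right)} = \frac{1}{6 \left(\left(\left(Z + 6\right) + Z\right) + Z\right)} = \frac{1}{6 \left(\left(\left(6 + Z\right) + Z\right) + Z\right)} = \frac{1}{6 \left(\left(6 + 2 Z\right) + Z\right)} = \frac{1}{6 \left(6 + 3 Z\right)}$)
$\left(g{\left(27 \right)} + a{\left(20,34 \right)}\right)^{2} = \left(\frac{1}{18 \left(2 + 27\right)} - 216\right)^{2} = \left(\frac{1}{18 \cdot 29} - 216\right)^{2} = \left(\frac{1}{18} \cdot \frac{1}{29} - 216\right)^{2} = \left(\frac{1}{522} - 216\right)^{2} = \left(- \frac{112751}{522}\right)^{2} = \frac{12712788001}{272484}$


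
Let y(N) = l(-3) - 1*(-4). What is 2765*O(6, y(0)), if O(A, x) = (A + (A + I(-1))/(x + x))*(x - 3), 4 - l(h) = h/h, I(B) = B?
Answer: 70310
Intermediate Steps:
l(h) = 3 (l(h) = 4 - h/h = 4 - 1*1 = 4 - 1 = 3)
y(N) = 7 (y(N) = 3 - 1*(-4) = 3 + 4 = 7)
O(A, x) = (-3 + x)*(A + (-1 + A)/(2*x)) (O(A, x) = (A + (A - 1)/(x + x))*(x - 3) = (A + (-1 + A)/((2*x)))*(-3 + x) = (A + (-1 + A)*(1/(2*x)))*(-3 + x) = (A + (-1 + A)/(2*x))*(-3 + x) = (-3 + x)*(A + (-1 + A)/(2*x)))
2765*O(6, y(0)) = 2765*((½)*(3 - 3*6 - 1*7*(1 + 5*6 - 2*6*7))/7) = 2765*((½)*(⅐)*(3 - 18 - 1*7*(1 + 30 - 84))) = 2765*((½)*(⅐)*(3 - 18 - 1*7*(-53))) = 2765*((½)*(⅐)*(3 - 18 + 371)) = 2765*((½)*(⅐)*356) = 2765*(178/7) = 70310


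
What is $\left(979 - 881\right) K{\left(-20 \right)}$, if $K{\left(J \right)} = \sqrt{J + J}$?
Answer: $196 i \sqrt{10} \approx 619.81 i$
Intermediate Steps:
$K{\left(J \right)} = \sqrt{2} \sqrt{J}$ ($K{\left(J \right)} = \sqrt{2 J} = \sqrt{2} \sqrt{J}$)
$\left(979 - 881\right) K{\left(-20 \right)} = \left(979 - 881\right) \sqrt{2} \sqrt{-20} = 98 \sqrt{2} \cdot 2 i \sqrt{5} = 98 \cdot 2 i \sqrt{10} = 196 i \sqrt{10}$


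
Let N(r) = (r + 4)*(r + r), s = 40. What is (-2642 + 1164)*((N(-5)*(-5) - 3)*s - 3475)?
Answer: 8269410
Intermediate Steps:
N(r) = 2*r*(4 + r) (N(r) = (4 + r)*(2*r) = 2*r*(4 + r))
(-2642 + 1164)*((N(-5)*(-5) - 3)*s - 3475) = (-2642 + 1164)*(((2*(-5)*(4 - 5))*(-5) - 3)*40 - 3475) = -1478*(((2*(-5)*(-1))*(-5) - 3)*40 - 3475) = -1478*((10*(-5) - 3)*40 - 3475) = -1478*((-50 - 3)*40 - 3475) = -1478*(-53*40 - 3475) = -1478*(-2120 - 3475) = -1478*(-5595) = 8269410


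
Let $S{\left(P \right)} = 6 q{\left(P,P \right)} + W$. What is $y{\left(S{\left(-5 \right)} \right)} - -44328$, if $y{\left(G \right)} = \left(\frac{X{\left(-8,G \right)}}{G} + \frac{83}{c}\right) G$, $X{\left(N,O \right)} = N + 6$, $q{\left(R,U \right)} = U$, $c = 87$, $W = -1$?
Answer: $\frac{3853789}{87} \approx 44296.0$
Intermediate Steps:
$X{\left(N,O \right)} = 6 + N$
$S{\left(P \right)} = -1 + 6 P$ ($S{\left(P \right)} = 6 P - 1 = -1 + 6 P$)
$y{\left(G \right)} = G \left(\frac{83}{87} - \frac{2}{G}\right)$ ($y{\left(G \right)} = \left(\frac{6 - 8}{G} + \frac{83}{87}\right) G = \left(- \frac{2}{G} + 83 \cdot \frac{1}{87}\right) G = \left(- \frac{2}{G} + \frac{83}{87}\right) G = \left(\frac{83}{87} - \frac{2}{G}\right) G = G \left(\frac{83}{87} - \frac{2}{G}\right)$)
$y{\left(S{\left(-5 \right)} \right)} - -44328 = \left(-2 + \frac{83 \left(-1 + 6 \left(-5\right)\right)}{87}\right) - -44328 = \left(-2 + \frac{83 \left(-1 - 30\right)}{87}\right) + 44328 = \left(-2 + \frac{83}{87} \left(-31\right)\right) + 44328 = \left(-2 - \frac{2573}{87}\right) + 44328 = - \frac{2747}{87} + 44328 = \frac{3853789}{87}$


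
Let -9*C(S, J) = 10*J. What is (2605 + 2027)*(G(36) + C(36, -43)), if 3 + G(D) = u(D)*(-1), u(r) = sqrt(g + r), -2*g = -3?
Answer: 622232/3 - 11580*sqrt(6) ≈ 1.7905e+5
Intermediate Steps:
g = 3/2 (g = -1/2*(-3) = 3/2 ≈ 1.5000)
C(S, J) = -10*J/9
u(r) = sqrt(3/2 + r)
G(D) = -3 - sqrt(6 + 4*D)/2 (G(D) = -3 + (sqrt(6 + 4*D)/2)*(-1) = -3 - sqrt(6 + 4*D)/2)
(2605 + 2027)*(G(36) + C(36, -43)) = (2605 + 2027)*((-3 - sqrt(6 + 4*36)/2) - 10/9*(-43)) = 4632*((-3 - sqrt(6 + 144)/2) + 430/9) = 4632*((-3 - 5*sqrt(6)/2) + 430/9) = 4632*(403/9 - 5*sqrt(6)/2) = 622232/3 - 11580*sqrt(6)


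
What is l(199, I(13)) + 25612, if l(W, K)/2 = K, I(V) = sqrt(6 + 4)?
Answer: 25612 + 2*sqrt(10) ≈ 25618.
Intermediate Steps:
I(V) = sqrt(10)
l(W, K) = 2*K
l(199, I(13)) + 25612 = 2*sqrt(10) + 25612 = 25612 + 2*sqrt(10)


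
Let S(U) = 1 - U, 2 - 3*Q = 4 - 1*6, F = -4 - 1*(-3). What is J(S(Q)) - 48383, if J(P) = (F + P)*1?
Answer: -145153/3 ≈ -48384.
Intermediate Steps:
F = -1 (F = -4 + 3 = -1)
Q = 4/3 (Q = 2/3 - (4 - 1*6)/3 = 2/3 - (4 - 6)/3 = 2/3 - 1/3*(-2) = 2/3 + 2/3 = 4/3 ≈ 1.3333)
J(P) = -1 + P (J(P) = (-1 + P)*1 = -1 + P)
J(S(Q)) - 48383 = (-1 + (1 - 1*4/3)) - 48383 = (-1 + (1 - 4/3)) - 48383 = (-1 - 1/3) - 48383 = -4/3 - 48383 = -145153/3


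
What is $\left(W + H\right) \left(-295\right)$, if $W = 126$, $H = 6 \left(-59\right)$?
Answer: $67260$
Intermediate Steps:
$H = -354$
$\left(W + H\right) \left(-295\right) = \left(126 - 354\right) \left(-295\right) = \left(-228\right) \left(-295\right) = 67260$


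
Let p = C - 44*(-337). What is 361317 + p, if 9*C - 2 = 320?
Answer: 3385627/9 ≈ 3.7618e+5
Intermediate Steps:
C = 322/9 (C = 2/9 + (⅑)*320 = 2/9 + 320/9 = 322/9 ≈ 35.778)
p = 133774/9 (p = 322/9 - 44*(-337) = 322/9 + 14828 = 133774/9 ≈ 14864.)
361317 + p = 361317 + 133774/9 = 3385627/9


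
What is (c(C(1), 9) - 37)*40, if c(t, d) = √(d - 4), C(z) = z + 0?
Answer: -1480 + 40*√5 ≈ -1390.6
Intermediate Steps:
C(z) = z
c(t, d) = √(-4 + d)
(c(C(1), 9) - 37)*40 = (√(-4 + 9) - 37)*40 = (√5 - 37)*40 = (-37 + √5)*40 = -1480 + 40*√5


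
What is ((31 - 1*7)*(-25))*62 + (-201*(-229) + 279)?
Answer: 9108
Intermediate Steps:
((31 - 1*7)*(-25))*62 + (-201*(-229) + 279) = ((31 - 7)*(-25))*62 + (46029 + 279) = (24*(-25))*62 + 46308 = -600*62 + 46308 = -37200 + 46308 = 9108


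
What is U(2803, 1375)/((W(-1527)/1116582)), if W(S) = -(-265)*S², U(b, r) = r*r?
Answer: 140735856250/41193879 ≈ 3416.4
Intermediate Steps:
U(b, r) = r²
W(S) = 265*S²
U(2803, 1375)/((W(-1527)/1116582)) = 1375²/(((265*(-1527)²)/1116582)) = 1890625/(((265*2331729)*(1/1116582))) = 1890625/((617908185*(1/1116582))) = 1890625/(205969395/372194) = 1890625*(372194/205969395) = 140735856250/41193879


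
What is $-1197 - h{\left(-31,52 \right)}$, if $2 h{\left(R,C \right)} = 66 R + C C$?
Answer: $-1526$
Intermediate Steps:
$h{\left(R,C \right)} = \frac{C^{2}}{2} + 33 R$ ($h{\left(R,C \right)} = \frac{66 R + C C}{2} = \frac{66 R + C^{2}}{2} = \frac{C^{2} + 66 R}{2} = \frac{C^{2}}{2} + 33 R$)
$-1197 - h{\left(-31,52 \right)} = -1197 - \left(\frac{52^{2}}{2} + 33 \left(-31\right)\right) = -1197 - \left(\frac{1}{2} \cdot 2704 - 1023\right) = -1197 - \left(1352 - 1023\right) = -1197 - 329 = -1526$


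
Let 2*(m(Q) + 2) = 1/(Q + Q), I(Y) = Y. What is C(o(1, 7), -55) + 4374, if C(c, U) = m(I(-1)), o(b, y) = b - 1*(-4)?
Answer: 17487/4 ≈ 4371.8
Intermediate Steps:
o(b, y) = 4 + b (o(b, y) = b + 4 = 4 + b)
m(Q) = -2 + 1/(4*Q) (m(Q) = -2 + 1/(2*(Q + Q)) = -2 + 1/(2*((2*Q))) = -2 + (1/(2*Q))/2 = -2 + 1/(4*Q))
C(c, U) = -9/4 (C(c, U) = -2 + (¼)/(-1) = -2 + (¼)*(-1) = -2 - ¼ = -9/4)
C(o(1, 7), -55) + 4374 = -9/4 + 4374 = 17487/4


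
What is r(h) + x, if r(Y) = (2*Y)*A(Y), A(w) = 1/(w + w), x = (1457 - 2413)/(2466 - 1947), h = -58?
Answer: -437/519 ≈ -0.84200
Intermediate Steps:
x = -956/519 ≈ -1.8420
A(w) = 1/(2*w)
r(Y) = 1 (r(Y) = (2*Y)*(1/(2*Y)) = 1)
r(h) + x = 1 - 956/519 = -437/519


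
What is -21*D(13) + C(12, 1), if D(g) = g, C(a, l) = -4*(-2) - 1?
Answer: -266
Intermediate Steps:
C(a, l) = 7 (C(a, l) = 8 - 1 = 7)
-21*D(13) + C(12, 1) = -21*13 + 7 = -273 + 7 = -266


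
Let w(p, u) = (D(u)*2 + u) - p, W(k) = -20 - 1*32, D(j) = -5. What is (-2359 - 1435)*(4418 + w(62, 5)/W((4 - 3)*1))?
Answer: -435936291/26 ≈ -1.6767e+7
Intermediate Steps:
W(k) = -52 (W(k) = -20 - 32 = -52)
w(p, u) = -10 + u - p (w(p, u) = (-5*2 + u) - p = (-10 + u) - p = -10 + u - p)
(-2359 - 1435)*(4418 + w(62, 5)/W((4 - 3)*1)) = (-2359 - 1435)*(4418 + (-10 + 5 - 1*62)/(-52)) = -3794*(4418 + (-10 + 5 - 62)*(-1/52)) = -3794*(4418 - 67*(-1/52)) = -3794*(4418 + 67/52) = -3794*229803/52 = -435936291/26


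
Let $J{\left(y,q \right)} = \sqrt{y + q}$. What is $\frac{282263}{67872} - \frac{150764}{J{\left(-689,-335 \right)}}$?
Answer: $\frac{282263}{67872} + \frac{37691 i}{8} \approx 4.1588 + 4711.4 i$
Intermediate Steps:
$J{\left(y,q \right)} = \sqrt{q + y}$
$\frac{282263}{67872} - \frac{150764}{J{\left(-689,-335 \right)}} = \frac{282263}{67872} - \frac{150764}{\sqrt{-335 - 689}} = 282263 \cdot \frac{1}{67872} - \frac{150764}{\sqrt{-1024}} = \frac{282263}{67872} - \frac{150764}{32 i} = \frac{282263}{67872} - 150764 \left(- \frac{i}{32}\right) = \frac{282263}{67872} + \frac{37691 i}{8}$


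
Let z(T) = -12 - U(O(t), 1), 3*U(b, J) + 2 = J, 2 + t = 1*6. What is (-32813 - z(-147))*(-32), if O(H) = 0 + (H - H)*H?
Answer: 3148928/3 ≈ 1.0496e+6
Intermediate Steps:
t = 4 (t = -2 + 1*6 = -2 + 6 = 4)
O(H) = 0 (O(H) = 0 + 0*H = 0 + 0 = 0)
U(b, J) = -2/3 + J/3
z(T) = -35/3 (z(T) = -12 - (-2/3 + (1/3)*1) = -12 - (-2/3 + 1/3) = -12 - 1*(-1/3) = -12 + 1/3 = -35/3)
(-32813 - z(-147))*(-32) = (-32813 - 1*(-35/3))*(-32) = (-32813 + 35/3)*(-32) = -98404/3*(-32) = 3148928/3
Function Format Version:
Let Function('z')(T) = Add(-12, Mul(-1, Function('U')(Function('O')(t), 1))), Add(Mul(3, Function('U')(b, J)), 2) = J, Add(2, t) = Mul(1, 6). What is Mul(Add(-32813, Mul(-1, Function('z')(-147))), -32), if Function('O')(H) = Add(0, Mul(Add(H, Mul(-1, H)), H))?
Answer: Rational(3148928, 3) ≈ 1.0496e+6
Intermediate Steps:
t = 4 (t = Add(-2, Mul(1, 6)) = Add(-2, 6) = 4)
Function('O')(H) = 0 (Function('O')(H) = Add(0, Mul(0, H)) = Add(0, 0) = 0)
Function('U')(b, J) = Add(Rational(-2, 3), Mul(Rational(1, 3), J))
Function('z')(T) = Rational(-35, 3) (Function('z')(T) = Add(-12, Mul(-1, Add(Rational(-2, 3), Mul(Rational(1, 3), 1)))) = Add(-12, Mul(-1, Add(Rational(-2, 3), Rational(1, 3)))) = Add(-12, Mul(-1, Rational(-1, 3))) = Add(-12, Rational(1, 3)) = Rational(-35, 3))
Mul(Add(-32813, Mul(-1, Function('z')(-147))), -32) = Mul(Add(-32813, Mul(-1, Rational(-35, 3))), -32) = Mul(Add(-32813, Rational(35, 3)), -32) = Mul(Rational(-98404, 3), -32) = Rational(3148928, 3)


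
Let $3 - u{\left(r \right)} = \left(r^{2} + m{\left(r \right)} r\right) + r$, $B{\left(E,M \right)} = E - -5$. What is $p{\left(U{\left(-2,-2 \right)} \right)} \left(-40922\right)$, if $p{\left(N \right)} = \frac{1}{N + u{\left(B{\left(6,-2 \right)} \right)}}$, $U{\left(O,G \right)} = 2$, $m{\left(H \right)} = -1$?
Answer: $\frac{20461}{58} \approx 352.78$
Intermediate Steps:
$B{\left(E,M \right)} = 5 + E$ ($B{\left(E,M \right)} = E + 5 = 5 + E$)
$u{\left(r \right)} = 3 - r^{2}$ ($u{\left(r \right)} = 3 - \left(\left(r^{2} - r\right) + r\right) = 3 - r^{2}$)
$p{\left(N \right)} = \frac{1}{-118 + N}$ ($p{\left(N \right)} = \frac{1}{N + \left(3 - \left(5 + 6\right)^{2}\right)} = \frac{1}{N + \left(3 - 11^{2}\right)} = \frac{1}{N + \left(3 - 121\right)} = \frac{1}{N - 118} = \frac{1}{-118 + N}$)
$p{\left(U{\left(-2,-2 \right)} \right)} \left(-40922\right) = \frac{1}{-118 + 2} \left(-40922\right) = \frac{1}{-116} \left(-40922\right) = \left(- \frac{1}{116}\right) \left(-40922\right) = \frac{20461}{58}$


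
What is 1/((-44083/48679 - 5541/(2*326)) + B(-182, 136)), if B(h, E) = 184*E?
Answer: 31738708/793930956537 ≈ 3.9977e-5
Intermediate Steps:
1/((-44083/48679 - 5541/(2*326)) + B(-182, 136)) = 1/((-44083/48679 - 5541/(2*326)) + 184*136) = 1/((-44083*1/48679 - 5541/652) + 25024) = 1/((-44083/48679 - 5541*1/652) + 25024) = 1/((-44083/48679 - 5541/652) + 25024) = 1/(-298472455/31738708 + 25024) = 1/(793930956537/31738708) = 31738708/793930956537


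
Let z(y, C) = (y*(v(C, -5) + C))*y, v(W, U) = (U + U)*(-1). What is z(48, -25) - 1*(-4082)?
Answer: -30478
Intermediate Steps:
v(W, U) = -2*U (v(W, U) = (2*U)*(-1) = -2*U)
z(y, C) = y²*(10 + C) (z(y, C) = (y*(-2*(-5) + C))*y = (y*(10 + C))*y = y²*(10 + C))
z(48, -25) - 1*(-4082) = 48²*(10 - 25) - 1*(-4082) = 2304*(-15) + 4082 = -34560 + 4082 = -30478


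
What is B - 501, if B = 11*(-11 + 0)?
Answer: -622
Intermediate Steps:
B = -121 (B = 11*(-11) = -121)
B - 501 = -121 - 501 = -622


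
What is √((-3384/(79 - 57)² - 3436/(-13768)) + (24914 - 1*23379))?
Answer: √2190805040634/37862 ≈ 39.093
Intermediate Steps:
√((-3384/(79 - 57)² - 3436/(-13768)) + (24914 - 1*23379)) = √((-3384/(22²) - 3436*(-1/13768)) + (24914 - 23379)) = √((-3384/484 + 859/3442) + 1535) = √((-3384*1/484 + 859/3442) + 1535) = √((-846/121 + 859/3442) + 1535) = √(-2807993/416482 + 1535) = √(636491877/416482) = √2190805040634/37862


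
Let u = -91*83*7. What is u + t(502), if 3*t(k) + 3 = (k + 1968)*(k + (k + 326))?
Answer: 3126484/3 ≈ 1.0422e+6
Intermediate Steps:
t(k) = -1 + (326 + 2*k)*(1968 + k)/3 (t(k) = -1 + ((k + 1968)*(k + (k + 326)))/3 = -1 + ((1968 + k)*(k + (326 + k)))/3 = -1 + ((1968 + k)*(326 + 2*k))/3 = -1 + ((326 + 2*k)*(1968 + k))/3 = -1 + (326 + 2*k)*(1968 + k)/3)
u = -52871 (u = -7553*7 = -52871)
u + t(502) = -52871 + (213855 + (2/3)*502**2 + (4262/3)*502) = -52871 + (213855 + (2/3)*252004 + 2139524/3) = -52871 + (213855 + 504008/3 + 2139524/3) = -52871 + 3285097/3 = 3126484/3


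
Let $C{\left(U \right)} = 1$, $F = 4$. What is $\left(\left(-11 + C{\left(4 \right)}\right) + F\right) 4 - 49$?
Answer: $-73$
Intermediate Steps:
$\left(\left(-11 + C{\left(4 \right)}\right) + F\right) 4 - 49 = \left(\left(-11 + 1\right) + 4\right) 4 - 49 = \left(-10 + 4\right) 4 - 49 = \left(-6\right) 4 - 49 = -24 - 49 = -73$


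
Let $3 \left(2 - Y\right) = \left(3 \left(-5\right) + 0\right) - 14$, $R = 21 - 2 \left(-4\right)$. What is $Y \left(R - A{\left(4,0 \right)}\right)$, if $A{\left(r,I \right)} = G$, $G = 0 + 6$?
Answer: $\frac{805}{3} \approx 268.33$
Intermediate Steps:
$G = 6$
$A{\left(r,I \right)} = 6$
$R = 29$ ($R = 21 - -8 = 21 + 8 = 29$)
$Y = \frac{35}{3}$ ($Y = 2 - \frac{\left(3 \left(-5\right) + 0\right) - 14}{3} = 2 - \frac{\left(-15 + 0\right) - 14}{3} = 2 - \frac{-15 - 14}{3} = 2 - - \frac{29}{3} = 2 + \frac{29}{3} = \frac{35}{3} \approx 11.667$)
$Y \left(R - A{\left(4,0 \right)}\right) = \frac{35 \left(29 - 6\right)}{3} = \frac{35}{3} \cdot 23 = \frac{805}{3}$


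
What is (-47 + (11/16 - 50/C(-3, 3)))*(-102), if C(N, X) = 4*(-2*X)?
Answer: 36091/8 ≈ 4511.4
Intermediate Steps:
C(N, X) = -8*X
(-47 + (11/16 - 50/C(-3, 3)))*(-102) = (-47 + (11/16 - 50/((-8*3))))*(-102) = (-47 + (11*(1/16) - 50/(-24)))*(-102) = (-47 + (11/16 - 50*(-1/24)))*(-102) = (-47 + (11/16 + 25/12))*(-102) = (-47 + 133/48)*(-102) = -2123/48*(-102) = 36091/8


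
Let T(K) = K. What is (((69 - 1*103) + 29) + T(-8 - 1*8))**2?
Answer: 441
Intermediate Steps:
(((69 - 1*103) + 29) + T(-8 - 1*8))**2 = (((69 - 1*103) + 29) + (-8 - 1*8))**2 = (((69 - 103) + 29) + (-8 - 8))**2 = ((-34 + 29) - 16)**2 = (-5 - 16)**2 = (-21)**2 = 441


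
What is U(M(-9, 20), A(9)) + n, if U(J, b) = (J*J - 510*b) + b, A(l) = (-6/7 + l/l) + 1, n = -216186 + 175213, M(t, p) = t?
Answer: -290316/7 ≈ -41474.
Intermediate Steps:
n = -40973
A(l) = 8/7 (A(l) = (-6*⅐ + 1) + 1 = (-6/7 + 1) + 1 = ⅐ + 1 = 8/7)
U(J, b) = J² - 509*b (U(J, b) = (J² - 510*b) + b = J² - 509*b)
U(M(-9, 20), A(9)) + n = ((-9)² - 509*8/7) - 40973 = (81 - 4072/7) - 40973 = -3505/7 - 40973 = -290316/7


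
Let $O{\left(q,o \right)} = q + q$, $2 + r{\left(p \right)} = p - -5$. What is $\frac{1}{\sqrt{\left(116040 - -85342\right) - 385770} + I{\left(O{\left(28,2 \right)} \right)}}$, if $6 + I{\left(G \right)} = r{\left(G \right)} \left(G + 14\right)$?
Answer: $\frac{1031}{4297941} - \frac{i \sqrt{46097}}{8595882} \approx 0.00023988 - 2.4977 \cdot 10^{-5} i$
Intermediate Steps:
$r{\left(p \right)} = 3 + p$ ($r{\left(p \right)} = -2 + \left(p - -5\right) = -2 + \left(p + 5\right) = -2 + \left(5 + p\right) = 3 + p$)
$O{\left(q,o \right)} = 2 q$
$I{\left(G \right)} = -6 + \left(3 + G\right) \left(14 + G\right)$ ($I{\left(G \right)} = -6 + \left(3 + G\right) \left(G + 14\right) = -6 + \left(3 + G\right) \left(14 + G\right)$)
$\frac{1}{\sqrt{\left(116040 - -85342\right) - 385770} + I{\left(O{\left(28,2 \right)} \right)}} = \frac{1}{\sqrt{\left(116040 - -85342\right) - 385770} + \left(36 + \left(2 \cdot 28\right)^{2} + 17 \cdot 2 \cdot 28\right)} = \frac{1}{\sqrt{\left(116040 + 85342\right) - 385770} + \left(36 + 56^{2} + 17 \cdot 56\right)} = \frac{1}{\sqrt{201382 - 385770} + \left(36 + 3136 + 952\right)} = \frac{1}{\sqrt{-184388} + 4124} = \frac{1}{2 i \sqrt{46097} + 4124} = \frac{1}{4124 + 2 i \sqrt{46097}}$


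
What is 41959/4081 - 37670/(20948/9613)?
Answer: -738469870689/42744394 ≈ -17276.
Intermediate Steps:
41959/4081 - 37670/(20948/9613) = 41959*(1/4081) - 37670/(20948*(1/9613)) = 41959/4081 - 37670/20948/9613 = 41959/4081 - 37670*9613/20948 = 41959/4081 - 181060855/10474 = -738469870689/42744394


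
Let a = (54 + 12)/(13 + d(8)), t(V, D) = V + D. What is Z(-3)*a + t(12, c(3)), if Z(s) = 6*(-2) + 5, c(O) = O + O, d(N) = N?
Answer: -4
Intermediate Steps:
c(O) = 2*O
Z(s) = -7 (Z(s) = -12 + 5 = -7)
t(V, D) = D + V
a = 22/7 (a = (54 + 12)/(13 + 8) = 66/21 = 66*(1/21) = 22/7 ≈ 3.1429)
Z(-3)*a + t(12, c(3)) = -7*22/7 + (2*3 + 12) = -22 + (6 + 12) = -22 + 18 = -4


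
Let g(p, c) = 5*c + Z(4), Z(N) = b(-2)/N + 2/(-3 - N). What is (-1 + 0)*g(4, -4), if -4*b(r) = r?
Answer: 1129/56 ≈ 20.161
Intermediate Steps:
b(r) = -r/4
Z(N) = 1/(2*N) + 2/(-3 - N) (Z(N) = (-¼*(-2))/N + 2/(-3 - N) = 1/(2*N) + 2/(-3 - N))
g(p, c) = -9/56 + 5*c (g(p, c) = 5*c + (3/2)*(1 - 1*4)/(4*(3 + 4)) = 5*c + (3/2)*(¼)*(1 - 4)/7 = 5*c + (3/2)*(¼)*(⅐)*(-3) = 5*c - 9/56 = -9/56 + 5*c)
(-1 + 0)*g(4, -4) = (-1 + 0)*(-9/56 + 5*(-4)) = -(-9/56 - 20) = -1*(-1129/56) = 1129/56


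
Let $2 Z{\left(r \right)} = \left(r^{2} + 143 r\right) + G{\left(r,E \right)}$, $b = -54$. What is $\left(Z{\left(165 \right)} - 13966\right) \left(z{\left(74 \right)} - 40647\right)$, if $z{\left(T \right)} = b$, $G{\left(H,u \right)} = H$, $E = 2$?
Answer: $- \frac{938280153}{2} \approx -4.6914 \cdot 10^{8}$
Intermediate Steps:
$Z{\left(r \right)} = \frac{r^{2}}{2} + 72 r$ ($Z{\left(r \right)} = \frac{\left(r^{2} + 143 r\right) + r}{2} = \frac{r^{2} + 144 r}{2} = \frac{r^{2}}{2} + 72 r$)
$z{\left(T \right)} = -54$
$\left(Z{\left(165 \right)} - 13966\right) \left(z{\left(74 \right)} - 40647\right) = \left(\frac{1}{2} \cdot 165 \left(144 + 165\right) - 13966\right) \left(-54 - 40647\right) = \left(\frac{1}{2} \cdot 165 \cdot 309 - 13966\right) \left(-40701\right) = \left(\frac{50985}{2} - 13966\right) \left(-40701\right) = \frac{23053}{2} \left(-40701\right) = - \frac{938280153}{2}$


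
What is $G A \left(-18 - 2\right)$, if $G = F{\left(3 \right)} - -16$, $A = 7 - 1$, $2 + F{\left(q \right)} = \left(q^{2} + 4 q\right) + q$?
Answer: $-4560$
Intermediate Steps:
$F{\left(q \right)} = -2 + q^{2} + 5 q$ ($F{\left(q \right)} = -2 + \left(\left(q^{2} + 4 q\right) + q\right) = -2 + \left(q^{2} + 5 q\right) = -2 + q^{2} + 5 q$)
$A = 6$ ($A = 7 - 1 = 6$)
$G = 38$ ($G = \left(-2 + 3^{2} + 5 \cdot 3\right) - -16 = \left(-2 + 9 + 15\right) + 16 = 22 + 16 = 38$)
$G A \left(-18 - 2\right) = 38 \cdot 6 \left(-18 - 2\right) = 228 \left(-20\right) = -4560$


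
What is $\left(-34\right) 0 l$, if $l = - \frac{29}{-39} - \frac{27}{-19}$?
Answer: $0$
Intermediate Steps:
$l = \frac{1604}{741}$ ($l = \left(-29\right) \left(- \frac{1}{39}\right) - - \frac{27}{19} = \frac{29}{39} + \frac{27}{19} = \frac{1604}{741} \approx 2.1646$)
$\left(-34\right) 0 l = \left(-34\right) 0 \cdot \frac{1604}{741} = 0 \cdot \frac{1604}{741} = 0$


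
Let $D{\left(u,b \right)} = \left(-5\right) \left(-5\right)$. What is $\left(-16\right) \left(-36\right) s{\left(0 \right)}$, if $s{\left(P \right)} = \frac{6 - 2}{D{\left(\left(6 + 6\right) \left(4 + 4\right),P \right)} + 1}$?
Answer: $\frac{1152}{13} \approx 88.615$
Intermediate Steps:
$D{\left(u,b \right)} = 25$
$s{\left(P \right)} = \frac{2}{13}$ ($s{\left(P \right)} = \frac{6 - 2}{25 + 1} = \frac{4}{26} = 4 \cdot \frac{1}{26} = \frac{2}{13}$)
$\left(-16\right) \left(-36\right) s{\left(0 \right)} = \left(-16\right) \left(-36\right) \frac{2}{13} = 576 \cdot \frac{2}{13} = \frac{1152}{13}$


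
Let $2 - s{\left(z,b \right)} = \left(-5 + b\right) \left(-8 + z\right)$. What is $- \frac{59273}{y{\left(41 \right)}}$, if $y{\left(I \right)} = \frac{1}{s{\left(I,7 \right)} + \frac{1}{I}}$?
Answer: $\frac{155473079}{41} \approx 3.792 \cdot 10^{6}$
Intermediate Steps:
$s{\left(z,b \right)} = 2 - \left(-8 + z\right) \left(-5 + b\right)$ ($s{\left(z,b \right)} = 2 - \left(-5 + b\right) \left(-8 + z\right) = 2 - \left(-8 + z\right) \left(-5 + b\right)$)
$y{\left(I \right)} = \frac{1}{18 + \frac{1}{I} - 2 I}$ ($y{\left(I \right)} = \frac{1}{\left(-38 + 5 I + 8 \cdot 7 - 7 I\right) + \frac{1}{I}} = \frac{1}{\left(-38 + 5 I + 56 - 7 I\right) + \frac{1}{I}} = \frac{1}{\left(18 - 2 I\right) + \frac{1}{I}} = \frac{1}{18 + \frac{1}{I} - 2 I}$)
$- \frac{59273}{y{\left(41 \right)}} = - \frac{59273}{\left(-1\right) 41 \frac{1}{-1 + 2 \cdot 41 \left(-9 + 41\right)}} = - \frac{59273}{\left(-1\right) 41 \frac{1}{-1 + 2 \cdot 41 \cdot 32}} = - \frac{59273}{\left(-1\right) 41 \frac{1}{-1 + 2624}} = - \frac{59273}{\left(-1\right) 41 \cdot \frac{1}{2623}} = - \frac{59273}{- \frac{41}{2623}} = \left(-59273\right) \left(- \frac{2623}{41}\right) = \frac{155473079}{41}$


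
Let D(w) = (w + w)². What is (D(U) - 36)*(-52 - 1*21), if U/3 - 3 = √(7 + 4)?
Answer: -49932 - 15768*√11 ≈ -1.0223e+5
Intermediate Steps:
U = 9 + 3*√11 (U = 9 + 3*√(7 + 4) = 9 + 3*√11 ≈ 18.950)
D(w) = 4*w² (D(w) = (2*w)² = 4*w²)
(D(U) - 36)*(-52 - 1*21) = (4*(9 + 3*√11)² - 36)*(-52 - 1*21) = (-36 + 4*(9 + 3*√11)²)*(-52 - 21) = (-36 + 4*(9 + 3*√11)²)*(-73) = 2628 - 292*(9 + 3*√11)²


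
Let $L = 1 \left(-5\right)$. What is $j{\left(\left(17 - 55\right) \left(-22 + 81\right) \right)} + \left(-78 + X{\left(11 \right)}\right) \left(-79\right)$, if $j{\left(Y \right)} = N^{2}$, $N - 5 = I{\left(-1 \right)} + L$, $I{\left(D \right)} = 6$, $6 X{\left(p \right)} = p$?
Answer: $\frac{36319}{6} \approx 6053.2$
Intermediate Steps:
$X{\left(p \right)} = \frac{p}{6}$
$L = -5$
$N = 6$ ($N = 5 + \left(6 - 5\right) = 5 + 1 = 6$)
$j{\left(Y \right)} = 36$ ($j{\left(Y \right)} = 6^{2} = 36$)
$j{\left(\left(17 - 55\right) \left(-22 + 81\right) \right)} + \left(-78 + X{\left(11 \right)}\right) \left(-79\right) = 36 + \left(-78 + \frac{1}{6} \cdot 11\right) \left(-79\right) = 36 + \left(-78 + \frac{11}{6}\right) \left(-79\right) = 36 - - \frac{36103}{6} = 36 + \frac{36103}{6} = \frac{36319}{6}$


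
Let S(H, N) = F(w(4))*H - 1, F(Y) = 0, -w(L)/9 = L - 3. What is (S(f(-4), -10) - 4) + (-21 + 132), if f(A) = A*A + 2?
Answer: 106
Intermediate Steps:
f(A) = 2 + A**2 (f(A) = A**2 + 2 = 2 + A**2)
w(L) = 27 - 9*L (w(L) = -9*(L - 3) = -9*(-3 + L) = 27 - 9*L)
S(H, N) = -1 (S(H, N) = 0*H - 1 = 0 - 1 = -1)
(S(f(-4), -10) - 4) + (-21 + 132) = (-1 - 4) + (-21 + 132) = -5 + 111 = 106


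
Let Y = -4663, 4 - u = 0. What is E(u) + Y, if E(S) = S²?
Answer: -4647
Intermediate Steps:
u = 4 (u = 4 - 1*0 = 4 + 0 = 4)
E(u) + Y = 4² - 4663 = 16 - 4663 = -4647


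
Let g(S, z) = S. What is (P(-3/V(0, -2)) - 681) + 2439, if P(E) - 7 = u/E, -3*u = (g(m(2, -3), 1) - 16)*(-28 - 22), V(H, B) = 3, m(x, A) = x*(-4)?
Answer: 2165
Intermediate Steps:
m(x, A) = -4*x
u = -400 (u = -(-4*2 - 16)*(-28 - 22)/3 = -(-8 - 16)*(-50)/3 = -(-8)*(-50) = -1/3*1200 = -400)
P(E) = 7 - 400/E
(P(-3/V(0, -2)) - 681) + 2439 = ((7 - 400*(-1/1)) - 681) + 2439 = ((7 - 400/((-3*1/3))) - 681) + 2439 = ((7 - 400/(-1)) - 681) + 2439 = ((7 - 400*(-1)) - 681) + 2439 = ((7 + 400) - 681) + 2439 = (407 - 681) + 2439 = -274 + 2439 = 2165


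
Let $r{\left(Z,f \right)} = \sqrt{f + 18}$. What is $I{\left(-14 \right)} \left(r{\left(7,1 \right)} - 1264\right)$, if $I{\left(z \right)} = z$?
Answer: $17696 - 14 \sqrt{19} \approx 17635.0$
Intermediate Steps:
$r{\left(Z,f \right)} = \sqrt{18 + f}$
$I{\left(-14 \right)} \left(r{\left(7,1 \right)} - 1264\right) = - 14 \left(\sqrt{18 + 1} - 1264\right) = - 14 \left(\sqrt{19} - 1264\right) = - 14 \left(-1264 + \sqrt{19}\right) = 17696 - 14 \sqrt{19}$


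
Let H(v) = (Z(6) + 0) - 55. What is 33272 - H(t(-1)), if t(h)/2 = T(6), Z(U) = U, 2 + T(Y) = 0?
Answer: 33321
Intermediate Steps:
T(Y) = -2 (T(Y) = -2 + 0 = -2)
t(h) = -4 (t(h) = 2*(-2) = -4)
H(v) = -49 (H(v) = (6 + 0) - 55 = 6 - 55 = -49)
33272 - H(t(-1)) = 33272 - 1*(-49) = 33272 + 49 = 33321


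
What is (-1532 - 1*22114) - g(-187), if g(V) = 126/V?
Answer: -4421676/187 ≈ -23645.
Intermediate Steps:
(-1532 - 1*22114) - g(-187) = (-1532 - 1*22114) - 126/(-187) = (-1532 - 22114) - 126*(-1)/187 = -23646 - 1*(-126/187) = -23646 + 126/187 = -4421676/187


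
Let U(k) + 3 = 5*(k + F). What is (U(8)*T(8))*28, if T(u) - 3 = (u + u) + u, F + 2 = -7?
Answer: -6048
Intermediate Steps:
F = -9 (F = -2 - 7 = -9)
T(u) = 3 + 3*u (T(u) = 3 + ((u + u) + u) = 3 + (2*u + u) = 3 + 3*u)
U(k) = -48 + 5*k (U(k) = -3 + 5*(k - 9) = -3 + 5*(-9 + k) = -3 + (-45 + 5*k) = -48 + 5*k)
(U(8)*T(8))*28 = ((-48 + 5*8)*(3 + 3*8))*28 = ((-48 + 40)*(3 + 24))*28 = -8*27*28 = -216*28 = -6048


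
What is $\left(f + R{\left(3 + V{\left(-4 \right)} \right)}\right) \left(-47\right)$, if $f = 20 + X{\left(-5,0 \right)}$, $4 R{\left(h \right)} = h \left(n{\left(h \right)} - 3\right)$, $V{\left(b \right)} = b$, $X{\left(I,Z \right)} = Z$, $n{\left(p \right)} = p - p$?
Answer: $- \frac{3901}{4} \approx -975.25$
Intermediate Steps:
$n{\left(p \right)} = 0$
$R{\left(h \right)} = - \frac{3 h}{4}$ ($R{\left(h \right)} = \frac{h \left(0 - 3\right)}{4} = \frac{h \left(-3\right)}{4} = \frac{\left(-3\right) h}{4} = - \frac{3 h}{4}$)
$f = 20$ ($f = 20 + 0 = 20$)
$\left(f + R{\left(3 + V{\left(-4 \right)} \right)}\right) \left(-47\right) = \left(20 - \frac{3 \left(3 - 4\right)}{4}\right) \left(-47\right) = \left(20 - - \frac{3}{4}\right) \left(-47\right) = \left(20 + \frac{3}{4}\right) \left(-47\right) = \frac{83}{4} \left(-47\right) = - \frac{3901}{4}$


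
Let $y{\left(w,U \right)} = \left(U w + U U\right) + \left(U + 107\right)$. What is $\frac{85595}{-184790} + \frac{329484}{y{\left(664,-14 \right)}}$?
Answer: $- \frac{725368265}{19581218} \approx -37.044$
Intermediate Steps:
$y{\left(w,U \right)} = 107 + U + U^{2} + U w$ ($y{\left(w,U \right)} = \left(U w + U^{2}\right) + \left(107 + U\right) = \left(U^{2} + U w\right) + \left(107 + U\right) = 107 + U + U^{2} + U w$)
$\frac{85595}{-184790} + \frac{329484}{y{\left(664,-14 \right)}} = \frac{85595}{-184790} + \frac{329484}{107 - 14 + \left(-14\right)^{2} - 9296} = 85595 \left(- \frac{1}{184790}\right) + \frac{329484}{107 - 14 + 196 - 9296} = - \frac{1007}{2174} + \frac{329484}{-9007} = - \frac{1007}{2174} + 329484 \left(- \frac{1}{9007}\right) = - \frac{1007}{2174} - \frac{329484}{9007} = - \frac{725368265}{19581218}$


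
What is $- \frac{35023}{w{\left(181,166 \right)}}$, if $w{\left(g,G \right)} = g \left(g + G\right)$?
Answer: $- \frac{35023}{62807} \approx -0.55763$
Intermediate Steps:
$w{\left(g,G \right)} = g \left(G + g\right)$
$- \frac{35023}{w{\left(181,166 \right)}} = - \frac{35023}{181 \left(166 + 181\right)} = - \frac{35023}{181 \cdot 347} = - \frac{35023}{62807}$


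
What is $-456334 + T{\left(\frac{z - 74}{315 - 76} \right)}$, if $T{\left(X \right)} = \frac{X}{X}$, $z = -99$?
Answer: $-456333$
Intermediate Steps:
$T{\left(X \right)} = 1$
$-456334 + T{\left(\frac{z - 74}{315 - 76} \right)} = -456334 + 1 = -456333$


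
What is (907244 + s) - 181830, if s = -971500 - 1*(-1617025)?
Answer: 1370939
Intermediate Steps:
s = 645525 (s = -971500 + 1617025 = 645525)
(907244 + s) - 181830 = (907244 + 645525) - 181830 = 1552769 - 181830 = 1370939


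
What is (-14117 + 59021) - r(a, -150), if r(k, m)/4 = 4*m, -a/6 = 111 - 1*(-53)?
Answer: 47304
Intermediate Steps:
a = -984 (a = -6*(111 - 1*(-53)) = -6*(111 + 53) = -6*164 = -984)
r(k, m) = 16*m (r(k, m) = 4*(4*m) = 16*m)
(-14117 + 59021) - r(a, -150) = (-14117 + 59021) - 16*(-150) = 44904 - 1*(-2400) = 44904 + 2400 = 47304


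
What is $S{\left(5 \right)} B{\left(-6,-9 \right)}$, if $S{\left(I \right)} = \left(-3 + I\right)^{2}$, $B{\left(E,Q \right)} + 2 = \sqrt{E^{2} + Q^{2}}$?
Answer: $-8 + 12 \sqrt{13} \approx 35.267$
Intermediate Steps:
$B{\left(E,Q \right)} = -2 + \sqrt{E^{2} + Q^{2}}$
$S{\left(5 \right)} B{\left(-6,-9 \right)} = \left(-3 + 5\right)^{2} \left(-2 + \sqrt{\left(-6\right)^{2} + \left(-9\right)^{2}}\right) = 2^{2} \left(-2 + \sqrt{36 + 81}\right) = 4 \left(-2 + \sqrt{117}\right) = 4 \left(-2 + 3 \sqrt{13}\right) = -8 + 12 \sqrt{13}$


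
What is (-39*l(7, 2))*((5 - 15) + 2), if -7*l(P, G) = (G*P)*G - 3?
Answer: -7800/7 ≈ -1114.3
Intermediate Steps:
l(P, G) = 3/7 - P*G**2/7 (l(P, G) = -((G*P)*G - 3)/7 = -(P*G**2 - 3)/7 = -(-3 + P*G**2)/7 = 3/7 - P*G**2/7)
(-39*l(7, 2))*((5 - 15) + 2) = (-39*(3/7 - 1/7*7*2**2))*((5 - 15) + 2) = (-39*(3/7 - 1/7*7*4))*(-10 + 2) = -39*(3/7 - 4)*(-8) = -39*(-25/7)*(-8) = (975/7)*(-8) = -7800/7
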